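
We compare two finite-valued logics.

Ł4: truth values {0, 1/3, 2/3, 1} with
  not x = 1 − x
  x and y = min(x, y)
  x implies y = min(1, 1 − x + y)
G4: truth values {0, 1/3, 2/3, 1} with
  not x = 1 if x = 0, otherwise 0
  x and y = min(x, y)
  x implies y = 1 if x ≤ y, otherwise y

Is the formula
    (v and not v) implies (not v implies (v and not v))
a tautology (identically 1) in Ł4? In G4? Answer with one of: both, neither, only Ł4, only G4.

In Ł4: every assignment gives 1 — tautology.
In G4: every assignment gives 1 — tautology.

both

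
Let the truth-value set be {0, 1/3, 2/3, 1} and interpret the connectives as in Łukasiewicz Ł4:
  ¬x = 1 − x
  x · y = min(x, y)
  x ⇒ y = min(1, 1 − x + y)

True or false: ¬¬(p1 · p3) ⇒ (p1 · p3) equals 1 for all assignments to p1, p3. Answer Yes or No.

Yes

p1 = 0, p3 = 0 ↦ 1
p1 = 0, p3 = 1/3 ↦ 1
p1 = 0, p3 = 2/3 ↦ 1
p1 = 0, p3 = 1 ↦ 1
p1 = 1/3, p3 = 0 ↦ 1
p1 = 1/3, p3 = 1/3 ↦ 1
p1 = 1/3, p3 = 2/3 ↦ 1
p1 = 1/3, p3 = 1 ↦ 1
p1 = 2/3, p3 = 0 ↦ 1
p1 = 2/3, p3 = 1/3 ↦ 1
p1 = 2/3, p3 = 2/3 ↦ 1
p1 = 2/3, p3 = 1 ↦ 1
p1 = 1, p3 = 0 ↦ 1
p1 = 1, p3 = 1/3 ↦ 1
p1 = 1, p3 = 2/3 ↦ 1
p1 = 1, p3 = 1 ↦ 1
Every assignment gives a value ≥ 1.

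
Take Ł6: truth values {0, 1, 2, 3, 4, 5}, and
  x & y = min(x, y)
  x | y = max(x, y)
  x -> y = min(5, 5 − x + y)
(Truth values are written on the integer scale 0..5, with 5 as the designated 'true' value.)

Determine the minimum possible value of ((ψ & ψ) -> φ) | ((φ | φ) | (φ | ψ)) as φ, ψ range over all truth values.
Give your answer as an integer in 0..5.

Take φ = 0, ψ = 2:
ψ & ψ = 2 & 2 = 2
(ψ & ψ) -> φ = 2 -> 0 = 3
φ | φ = 0 | 0 = 0
φ | ψ = 0 | 2 = 2
(φ | φ) | (φ | ψ) = 0 | 2 = 2
((ψ & ψ) -> φ) | ((φ | φ) | (φ | ψ)) = 3 | 2 = 3
No assignment yields a value below 3, so this is the minimum.

3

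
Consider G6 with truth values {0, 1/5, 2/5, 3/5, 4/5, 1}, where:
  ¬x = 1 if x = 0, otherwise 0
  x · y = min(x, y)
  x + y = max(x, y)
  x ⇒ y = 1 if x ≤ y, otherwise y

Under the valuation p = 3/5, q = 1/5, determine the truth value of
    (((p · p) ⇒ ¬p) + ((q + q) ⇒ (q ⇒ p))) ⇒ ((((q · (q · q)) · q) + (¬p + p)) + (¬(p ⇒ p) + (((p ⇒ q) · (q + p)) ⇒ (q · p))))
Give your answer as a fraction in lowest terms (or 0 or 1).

p · p = 3/5 · 3/5 = 3/5
¬p = ¬3/5 = 0
(p · p) ⇒ ¬p = 3/5 ⇒ 0 = 0
q + q = 1/5 + 1/5 = 1/5
q ⇒ p = 1/5 ⇒ 3/5 = 1
(q + q) ⇒ (q ⇒ p) = 1/5 ⇒ 1 = 1
((p · p) ⇒ ¬p) + ((q + q) ⇒ (q ⇒ p)) = 0 + 1 = 1
q · q = 1/5 · 1/5 = 1/5
q · (q · q) = 1/5 · 1/5 = 1/5
(q · (q · q)) · q = 1/5 · 1/5 = 1/5
¬p = ¬3/5 = 0
¬p + p = 0 + 3/5 = 3/5
((q · (q · q)) · q) + (¬p + p) = 1/5 + 3/5 = 3/5
p ⇒ p = 3/5 ⇒ 3/5 = 1
¬(p ⇒ p) = ¬1 = 0
p ⇒ q = 3/5 ⇒ 1/5 = 1/5
q + p = 1/5 + 3/5 = 3/5
(p ⇒ q) · (q + p) = 1/5 · 3/5 = 1/5
q · p = 1/5 · 3/5 = 1/5
((p ⇒ q) · (q + p)) ⇒ (q · p) = 1/5 ⇒ 1/5 = 1
¬(p ⇒ p) + (((p ⇒ q) · (q + p)) ⇒ (q · p)) = 0 + 1 = 1
(((q · (q · q)) · q) + (¬p + p)) + (¬(p ⇒ p) + (((p ⇒ q) · (q + p)) ⇒ (q · p))) = 3/5 + 1 = 1
(((p · p) ⇒ ¬p) + ((q + q) ⇒ (q ⇒ p))) ⇒ ((((q · (q · q)) · q) + (¬p + p)) + (¬(p ⇒ p) + (((p ⇒ q) · (q + p)) ⇒ (q · p)))) = 1 ⇒ 1 = 1

1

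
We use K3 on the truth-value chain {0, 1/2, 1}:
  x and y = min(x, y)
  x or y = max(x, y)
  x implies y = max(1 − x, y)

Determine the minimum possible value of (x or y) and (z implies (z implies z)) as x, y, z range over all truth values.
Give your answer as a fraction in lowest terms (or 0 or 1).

0

Take x = 0, y = 0, z = 0:
x or y = 0 or 0 = 0
z implies z = 0 implies 0 = 1
z implies (z implies z) = 0 implies 1 = 1
(x or y) and (z implies (z implies z)) = 0 and 1 = 0
No assignment yields a value below 0, so this is the minimum.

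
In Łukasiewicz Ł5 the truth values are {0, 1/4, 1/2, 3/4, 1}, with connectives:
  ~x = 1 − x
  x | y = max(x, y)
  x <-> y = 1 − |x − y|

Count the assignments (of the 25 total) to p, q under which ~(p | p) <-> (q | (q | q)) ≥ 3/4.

value 1: 5 assignments (counts)
value 3/4: 8 assignments (counts)
value 1/2: 6 assignments
value 1/4: 4 assignments
value 0: 2 assignments
So 13 of the 25 assignments meet the threshold.

13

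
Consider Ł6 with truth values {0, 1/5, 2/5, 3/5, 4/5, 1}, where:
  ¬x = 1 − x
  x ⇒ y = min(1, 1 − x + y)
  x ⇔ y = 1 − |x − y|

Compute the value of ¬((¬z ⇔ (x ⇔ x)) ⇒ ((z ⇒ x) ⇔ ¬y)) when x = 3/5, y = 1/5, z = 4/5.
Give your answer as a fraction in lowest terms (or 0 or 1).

¬z = ¬4/5 = 1/5
x ⇔ x = 3/5 ⇔ 3/5 = 1
¬z ⇔ (x ⇔ x) = 1/5 ⇔ 1 = 1/5
z ⇒ x = 4/5 ⇒ 3/5 = 4/5
¬y = ¬1/5 = 4/5
(z ⇒ x) ⇔ ¬y = 4/5 ⇔ 4/5 = 1
(¬z ⇔ (x ⇔ x)) ⇒ ((z ⇒ x) ⇔ ¬y) = 1/5 ⇒ 1 = 1
¬((¬z ⇔ (x ⇔ x)) ⇒ ((z ⇒ x) ⇔ ¬y)) = ¬1 = 0

0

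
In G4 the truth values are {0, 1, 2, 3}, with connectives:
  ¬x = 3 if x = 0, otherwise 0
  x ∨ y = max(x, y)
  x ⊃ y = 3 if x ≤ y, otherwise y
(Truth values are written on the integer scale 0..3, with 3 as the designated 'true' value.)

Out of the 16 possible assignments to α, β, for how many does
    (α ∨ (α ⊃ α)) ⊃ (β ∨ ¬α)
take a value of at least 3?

7

α = 0, β = 0 ↦ 3  ≥
α = 0, β = 1 ↦ 3  ≥
α = 0, β = 2 ↦ 3  ≥
α = 0, β = 3 ↦ 3  ≥
α = 1, β = 0 ↦ 0  <
α = 1, β = 1 ↦ 1  <
α = 1, β = 2 ↦ 2  <
α = 1, β = 3 ↦ 3  ≥
α = 2, β = 0 ↦ 0  <
α = 2, β = 1 ↦ 1  <
α = 2, β = 2 ↦ 2  <
α = 2, β = 3 ↦ 3  ≥
α = 3, β = 0 ↦ 0  <
α = 3, β = 1 ↦ 1  <
α = 3, β = 2 ↦ 2  <
α = 3, β = 3 ↦ 3  ≥
So 7 of the 16 assignments meet the threshold.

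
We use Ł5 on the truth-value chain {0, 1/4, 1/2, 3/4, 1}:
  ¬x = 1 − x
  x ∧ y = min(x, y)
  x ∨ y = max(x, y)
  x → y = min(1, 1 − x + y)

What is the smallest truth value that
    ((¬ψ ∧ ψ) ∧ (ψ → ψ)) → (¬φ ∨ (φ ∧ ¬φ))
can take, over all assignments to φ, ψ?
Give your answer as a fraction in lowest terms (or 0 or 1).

Take φ = 1, ψ = 1/2:
¬ψ = ¬1/2 = 1/2
¬ψ ∧ ψ = 1/2 ∧ 1/2 = 1/2
ψ → ψ = 1/2 → 1/2 = 1
(¬ψ ∧ ψ) ∧ (ψ → ψ) = 1/2 ∧ 1 = 1/2
¬φ = ¬1 = 0
¬φ = ¬1 = 0
φ ∧ ¬φ = 1 ∧ 0 = 0
¬φ ∨ (φ ∧ ¬φ) = 0 ∨ 0 = 0
((¬ψ ∧ ψ) ∧ (ψ → ψ)) → (¬φ ∨ (φ ∧ ¬φ)) = 1/2 → 0 = 1/2
No assignment yields a value below 1/2, so this is the minimum.

1/2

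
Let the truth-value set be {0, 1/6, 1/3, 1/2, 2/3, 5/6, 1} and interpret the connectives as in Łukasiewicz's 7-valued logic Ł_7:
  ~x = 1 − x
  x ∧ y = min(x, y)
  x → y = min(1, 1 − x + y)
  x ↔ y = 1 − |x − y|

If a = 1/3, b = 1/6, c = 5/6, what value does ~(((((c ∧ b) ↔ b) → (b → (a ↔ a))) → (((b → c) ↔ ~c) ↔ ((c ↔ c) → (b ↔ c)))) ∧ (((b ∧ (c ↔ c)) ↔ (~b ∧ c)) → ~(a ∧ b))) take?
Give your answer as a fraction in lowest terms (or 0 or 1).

1/6

c ∧ b = 5/6 ∧ 1/6 = 1/6
(c ∧ b) ↔ b = 1/6 ↔ 1/6 = 1
a ↔ a = 1/3 ↔ 1/3 = 1
b → (a ↔ a) = 1/6 → 1 = 1
((c ∧ b) ↔ b) → (b → (a ↔ a)) = 1 → 1 = 1
b → c = 1/6 → 5/6 = 1
~c = ~5/6 = 1/6
(b → c) ↔ ~c = 1 ↔ 1/6 = 1/6
c ↔ c = 5/6 ↔ 5/6 = 1
b ↔ c = 1/6 ↔ 5/6 = 1/3
(c ↔ c) → (b ↔ c) = 1 → 1/3 = 1/3
((b → c) ↔ ~c) ↔ ((c ↔ c) → (b ↔ c)) = 1/6 ↔ 1/3 = 5/6
(((c ∧ b) ↔ b) → (b → (a ↔ a))) → (((b → c) ↔ ~c) ↔ ((c ↔ c) → (b ↔ c))) = 1 → 5/6 = 5/6
c ↔ c = 5/6 ↔ 5/6 = 1
b ∧ (c ↔ c) = 1/6 ∧ 1 = 1/6
~b = ~1/6 = 5/6
~b ∧ c = 5/6 ∧ 5/6 = 5/6
(b ∧ (c ↔ c)) ↔ (~b ∧ c) = 1/6 ↔ 5/6 = 1/3
a ∧ b = 1/3 ∧ 1/6 = 1/6
~(a ∧ b) = ~1/6 = 5/6
((b ∧ (c ↔ c)) ↔ (~b ∧ c)) → ~(a ∧ b) = 1/3 → 5/6 = 1
((((c ∧ b) ↔ b) → (b → (a ↔ a))) → (((b → c) ↔ ~c) ↔ ((c ↔ c) → (b ↔ c)))) ∧ (((b ∧ (c ↔ c)) ↔ (~b ∧ c)) → ~(a ∧ b)) = 5/6 ∧ 1 = 5/6
~(((((c ∧ b) ↔ b) → (b → (a ↔ a))) → (((b → c) ↔ ~c) ↔ ((c ↔ c) → (b ↔ c)))) ∧ (((b ∧ (c ↔ c)) ↔ (~b ∧ c)) → ~(a ∧ b))) = ~5/6 = 1/6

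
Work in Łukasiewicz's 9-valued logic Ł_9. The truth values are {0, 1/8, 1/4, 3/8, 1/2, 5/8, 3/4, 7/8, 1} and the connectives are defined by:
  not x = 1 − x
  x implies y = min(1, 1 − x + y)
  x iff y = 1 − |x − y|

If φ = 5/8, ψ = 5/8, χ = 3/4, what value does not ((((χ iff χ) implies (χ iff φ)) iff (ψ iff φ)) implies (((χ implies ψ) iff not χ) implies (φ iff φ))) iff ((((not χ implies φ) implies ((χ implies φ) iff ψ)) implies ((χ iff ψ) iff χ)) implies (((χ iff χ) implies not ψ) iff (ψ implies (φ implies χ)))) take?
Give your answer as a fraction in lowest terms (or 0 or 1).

5/8

χ iff χ = 3/4 iff 3/4 = 1
χ iff φ = 3/4 iff 5/8 = 7/8
(χ iff χ) implies (χ iff φ) = 1 implies 7/8 = 7/8
ψ iff φ = 5/8 iff 5/8 = 1
((χ iff χ) implies (χ iff φ)) iff (ψ iff φ) = 7/8 iff 1 = 7/8
χ implies ψ = 3/4 implies 5/8 = 7/8
not χ = not 3/4 = 1/4
(χ implies ψ) iff not χ = 7/8 iff 1/4 = 3/8
φ iff φ = 5/8 iff 5/8 = 1
((χ implies ψ) iff not χ) implies (φ iff φ) = 3/8 implies 1 = 1
(((χ iff χ) implies (χ iff φ)) iff (ψ iff φ)) implies (((χ implies ψ) iff not χ) implies (φ iff φ)) = 7/8 implies 1 = 1
not ((((χ iff χ) implies (χ iff φ)) iff (ψ iff φ)) implies (((χ implies ψ) iff not χ) implies (φ iff φ))) = not 1 = 0
not χ = not 3/4 = 1/4
not χ implies φ = 1/4 implies 5/8 = 1
χ implies φ = 3/4 implies 5/8 = 7/8
(χ implies φ) iff ψ = 7/8 iff 5/8 = 3/4
(not χ implies φ) implies ((χ implies φ) iff ψ) = 1 implies 3/4 = 3/4
χ iff ψ = 3/4 iff 5/8 = 7/8
(χ iff ψ) iff χ = 7/8 iff 3/4 = 7/8
((not χ implies φ) implies ((χ implies φ) iff ψ)) implies ((χ iff ψ) iff χ) = 3/4 implies 7/8 = 1
χ iff χ = 3/4 iff 3/4 = 1
not ψ = not 5/8 = 3/8
(χ iff χ) implies not ψ = 1 implies 3/8 = 3/8
φ implies χ = 5/8 implies 3/4 = 1
ψ implies (φ implies χ) = 5/8 implies 1 = 1
((χ iff χ) implies not ψ) iff (ψ implies (φ implies χ)) = 3/8 iff 1 = 3/8
(((not χ implies φ) implies ((χ implies φ) iff ψ)) implies ((χ iff ψ) iff χ)) implies (((χ iff χ) implies not ψ) iff (ψ implies (φ implies χ))) = 1 implies 3/8 = 3/8
not ((((χ iff χ) implies (χ iff φ)) iff (ψ iff φ)) implies (((χ implies ψ) iff not χ) implies (φ iff φ))) iff ((((not χ implies φ) implies ((χ implies φ) iff ψ)) implies ((χ iff ψ) iff χ)) implies (((χ iff χ) implies not ψ) iff (ψ implies (φ implies χ)))) = 0 iff 3/8 = 5/8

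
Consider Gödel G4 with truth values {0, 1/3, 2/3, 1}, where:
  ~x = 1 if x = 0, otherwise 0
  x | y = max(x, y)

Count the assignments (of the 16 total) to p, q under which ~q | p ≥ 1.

p = 0, q = 0 ↦ 1  ≥
p = 0, q = 1/3 ↦ 0  <
p = 0, q = 2/3 ↦ 0  <
p = 0, q = 1 ↦ 0  <
p = 1/3, q = 0 ↦ 1  ≥
p = 1/3, q = 1/3 ↦ 1/3  <
p = 1/3, q = 2/3 ↦ 1/3  <
p = 1/3, q = 1 ↦ 1/3  <
p = 2/3, q = 0 ↦ 1  ≥
p = 2/3, q = 1/3 ↦ 2/3  <
p = 2/3, q = 2/3 ↦ 2/3  <
p = 2/3, q = 1 ↦ 2/3  <
p = 1, q = 0 ↦ 1  ≥
p = 1, q = 1/3 ↦ 1  ≥
p = 1, q = 2/3 ↦ 1  ≥
p = 1, q = 1 ↦ 1  ≥
So 7 of the 16 assignments meet the threshold.

7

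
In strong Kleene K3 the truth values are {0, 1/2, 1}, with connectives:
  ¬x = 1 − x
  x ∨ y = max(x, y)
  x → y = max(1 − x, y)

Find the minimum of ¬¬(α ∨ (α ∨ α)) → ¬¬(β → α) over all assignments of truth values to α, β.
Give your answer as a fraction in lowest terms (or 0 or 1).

1/2

Take α = 1/2, β = 1/2:
α ∨ α = 1/2 ∨ 1/2 = 1/2
α ∨ (α ∨ α) = 1/2 ∨ 1/2 = 1/2
¬(α ∨ (α ∨ α)) = ¬1/2 = 1/2
¬¬(α ∨ (α ∨ α)) = ¬1/2 = 1/2
β → α = 1/2 → 1/2 = 1/2
¬(β → α) = ¬1/2 = 1/2
¬¬(β → α) = ¬1/2 = 1/2
¬¬(α ∨ (α ∨ α)) → ¬¬(β → α) = 1/2 → 1/2 = 1/2
No assignment yields a value below 1/2, so this is the minimum.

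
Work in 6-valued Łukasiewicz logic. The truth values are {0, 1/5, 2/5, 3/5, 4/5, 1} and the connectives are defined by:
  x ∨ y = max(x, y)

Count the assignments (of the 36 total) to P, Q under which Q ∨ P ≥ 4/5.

20

value 1: 11 assignments (counts)
value 4/5: 9 assignments (counts)
value 3/5: 7 assignments
value 2/5: 5 assignments
value 1/5: 3 assignments
value 0: 1 assignment
So 20 of the 36 assignments meet the threshold.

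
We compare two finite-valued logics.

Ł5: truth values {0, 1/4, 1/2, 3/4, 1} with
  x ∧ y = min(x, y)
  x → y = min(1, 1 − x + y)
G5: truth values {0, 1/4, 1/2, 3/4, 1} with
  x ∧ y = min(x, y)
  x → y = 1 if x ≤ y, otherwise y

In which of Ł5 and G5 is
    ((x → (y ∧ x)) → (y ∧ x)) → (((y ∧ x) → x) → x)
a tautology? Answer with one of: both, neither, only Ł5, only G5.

In Ł5: every assignment gives 1 — tautology.
In G5: at x = 1/4, y = 0 the value is 1/4 — not a tautology.

only Ł5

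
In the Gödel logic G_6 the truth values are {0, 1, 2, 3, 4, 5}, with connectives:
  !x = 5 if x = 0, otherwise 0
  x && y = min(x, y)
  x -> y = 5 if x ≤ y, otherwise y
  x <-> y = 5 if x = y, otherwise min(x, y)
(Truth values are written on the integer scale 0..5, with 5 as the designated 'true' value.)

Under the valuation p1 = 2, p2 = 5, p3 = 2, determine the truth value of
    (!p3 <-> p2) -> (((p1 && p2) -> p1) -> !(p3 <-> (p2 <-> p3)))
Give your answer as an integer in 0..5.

!p3 = !2 = 0
!p3 <-> p2 = 0 <-> 5 = 0
p1 && p2 = 2 && 5 = 2
(p1 && p2) -> p1 = 2 -> 2 = 5
p2 <-> p3 = 5 <-> 2 = 2
p3 <-> (p2 <-> p3) = 2 <-> 2 = 5
!(p3 <-> (p2 <-> p3)) = !5 = 0
((p1 && p2) -> p1) -> !(p3 <-> (p2 <-> p3)) = 5 -> 0 = 0
(!p3 <-> p2) -> (((p1 && p2) -> p1) -> !(p3 <-> (p2 <-> p3))) = 0 -> 0 = 5

5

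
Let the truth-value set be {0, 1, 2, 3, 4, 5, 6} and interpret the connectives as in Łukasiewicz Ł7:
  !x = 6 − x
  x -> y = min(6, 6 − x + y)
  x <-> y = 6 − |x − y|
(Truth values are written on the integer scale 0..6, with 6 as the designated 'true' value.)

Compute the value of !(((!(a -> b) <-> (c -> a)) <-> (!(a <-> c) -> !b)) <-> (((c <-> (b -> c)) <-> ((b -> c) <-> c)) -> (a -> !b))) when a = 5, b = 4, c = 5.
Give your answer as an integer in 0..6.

2

a -> b = 5 -> 4 = 5
!(a -> b) = !5 = 1
c -> a = 5 -> 5 = 6
!(a -> b) <-> (c -> a) = 1 <-> 6 = 1
a <-> c = 5 <-> 5 = 6
!(a <-> c) = !6 = 0
!b = !4 = 2
!(a <-> c) -> !b = 0 -> 2 = 6
(!(a -> b) <-> (c -> a)) <-> (!(a <-> c) -> !b) = 1 <-> 6 = 1
b -> c = 4 -> 5 = 6
c <-> (b -> c) = 5 <-> 6 = 5
b -> c = 4 -> 5 = 6
(b -> c) <-> c = 6 <-> 5 = 5
(c <-> (b -> c)) <-> ((b -> c) <-> c) = 5 <-> 5 = 6
!b = !4 = 2
a -> !b = 5 -> 2 = 3
((c <-> (b -> c)) <-> ((b -> c) <-> c)) -> (a -> !b) = 6 -> 3 = 3
((!(a -> b) <-> (c -> a)) <-> (!(a <-> c) -> !b)) <-> (((c <-> (b -> c)) <-> ((b -> c) <-> c)) -> (a -> !b)) = 1 <-> 3 = 4
!(((!(a -> b) <-> (c -> a)) <-> (!(a <-> c) -> !b)) <-> (((c <-> (b -> c)) <-> ((b -> c) <-> c)) -> (a -> !b))) = !4 = 2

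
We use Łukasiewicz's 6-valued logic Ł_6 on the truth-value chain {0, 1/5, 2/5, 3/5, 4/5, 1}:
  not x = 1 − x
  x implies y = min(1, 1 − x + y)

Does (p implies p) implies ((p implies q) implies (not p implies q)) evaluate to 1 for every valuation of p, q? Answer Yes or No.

Counterexample: take p = 0, q = 0.
p implies p = 0 implies 0 = 1
p implies q = 0 implies 0 = 1
not p = not 0 = 1
not p implies q = 1 implies 0 = 0
(p implies q) implies (not p implies q) = 1 implies 0 = 0
(p implies p) implies ((p implies q) implies (not p implies q)) = 1 implies 0 = 0
This gives 0 ≠ 1.

No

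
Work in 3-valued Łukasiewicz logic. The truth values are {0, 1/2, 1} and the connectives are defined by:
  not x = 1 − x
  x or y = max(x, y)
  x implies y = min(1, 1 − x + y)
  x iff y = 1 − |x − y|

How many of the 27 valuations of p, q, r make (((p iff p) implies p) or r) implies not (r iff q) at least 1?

13

value 1: 13 assignments (counts)
value 1/2: 9 assignments
value 0: 5 assignments
So 13 of the 27 assignments meet the threshold.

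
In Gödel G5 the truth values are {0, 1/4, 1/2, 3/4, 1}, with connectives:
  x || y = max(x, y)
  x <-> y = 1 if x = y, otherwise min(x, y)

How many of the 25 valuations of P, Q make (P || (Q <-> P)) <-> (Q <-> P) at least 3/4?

16

value 1: 15 assignments (counts)
value 3/4: 1 assignment (counts)
value 1/2: 2 assignments
value 1/4: 3 assignments
value 0: 4 assignments
So 16 of the 25 assignments meet the threshold.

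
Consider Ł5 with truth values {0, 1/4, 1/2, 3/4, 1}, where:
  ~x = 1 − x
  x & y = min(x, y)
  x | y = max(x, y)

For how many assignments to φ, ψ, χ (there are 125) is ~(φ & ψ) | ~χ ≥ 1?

value 1: 61 assignments (counts)
value 3/4: 37 assignments
value 1/2: 19 assignments
value 1/4: 7 assignments
value 0: 1 assignment
So 61 of the 125 assignments meet the threshold.

61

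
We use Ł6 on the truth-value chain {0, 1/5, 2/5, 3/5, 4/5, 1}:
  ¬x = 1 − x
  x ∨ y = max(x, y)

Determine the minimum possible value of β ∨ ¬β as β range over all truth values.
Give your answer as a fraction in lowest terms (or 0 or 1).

Take β = 2/5:
¬β = ¬2/5 = 3/5
β ∨ ¬β = 2/5 ∨ 3/5 = 3/5
No assignment yields a value below 3/5, so this is the minimum.

3/5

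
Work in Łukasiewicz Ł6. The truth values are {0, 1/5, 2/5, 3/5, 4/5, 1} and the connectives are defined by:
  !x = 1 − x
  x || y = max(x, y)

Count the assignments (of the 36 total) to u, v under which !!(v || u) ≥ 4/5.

value 1: 11 assignments (counts)
value 4/5: 9 assignments (counts)
value 3/5: 7 assignments
value 2/5: 5 assignments
value 1/5: 3 assignments
value 0: 1 assignment
So 20 of the 36 assignments meet the threshold.

20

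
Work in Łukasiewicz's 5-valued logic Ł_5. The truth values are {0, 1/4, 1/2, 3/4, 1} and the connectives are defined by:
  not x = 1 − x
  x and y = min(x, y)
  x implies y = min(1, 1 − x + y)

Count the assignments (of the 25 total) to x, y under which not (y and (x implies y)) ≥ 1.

value 1: 5 assignments (counts)
value 3/4: 5 assignments
value 1/2: 5 assignments
value 1/4: 5 assignments
value 0: 5 assignments
So 5 of the 25 assignments meet the threshold.

5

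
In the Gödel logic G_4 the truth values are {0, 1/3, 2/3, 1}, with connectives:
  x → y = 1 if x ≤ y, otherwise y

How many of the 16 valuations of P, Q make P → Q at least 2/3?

11

P = 0, Q = 0 ↦ 1  ≥
P = 0, Q = 1/3 ↦ 1  ≥
P = 0, Q = 2/3 ↦ 1  ≥
P = 0, Q = 1 ↦ 1  ≥
P = 1/3, Q = 0 ↦ 0  <
P = 1/3, Q = 1/3 ↦ 1  ≥
P = 1/3, Q = 2/3 ↦ 1  ≥
P = 1/3, Q = 1 ↦ 1  ≥
P = 2/3, Q = 0 ↦ 0  <
P = 2/3, Q = 1/3 ↦ 1/3  <
P = 2/3, Q = 2/3 ↦ 1  ≥
P = 2/3, Q = 1 ↦ 1  ≥
P = 1, Q = 0 ↦ 0  <
P = 1, Q = 1/3 ↦ 1/3  <
P = 1, Q = 2/3 ↦ 2/3  ≥
P = 1, Q = 1 ↦ 1  ≥
So 11 of the 16 assignments meet the threshold.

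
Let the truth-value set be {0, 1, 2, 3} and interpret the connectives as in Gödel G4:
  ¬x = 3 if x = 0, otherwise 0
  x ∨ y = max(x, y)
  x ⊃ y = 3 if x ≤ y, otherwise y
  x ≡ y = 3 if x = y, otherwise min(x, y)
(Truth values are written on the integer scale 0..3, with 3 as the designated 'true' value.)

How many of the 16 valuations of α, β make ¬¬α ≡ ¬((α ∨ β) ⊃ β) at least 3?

7

α = 0, β = 0 ↦ 3  ≥
α = 0, β = 1 ↦ 3  ≥
α = 0, β = 2 ↦ 3  ≥
α = 0, β = 3 ↦ 3  ≥
α = 1, β = 0 ↦ 3  ≥
α = 1, β = 1 ↦ 0  <
α = 1, β = 2 ↦ 0  <
α = 1, β = 3 ↦ 0  <
α = 2, β = 0 ↦ 3  ≥
α = 2, β = 1 ↦ 0  <
α = 2, β = 2 ↦ 0  <
α = 2, β = 3 ↦ 0  <
α = 3, β = 0 ↦ 3  ≥
α = 3, β = 1 ↦ 0  <
α = 3, β = 2 ↦ 0  <
α = 3, β = 3 ↦ 0  <
So 7 of the 16 assignments meet the threshold.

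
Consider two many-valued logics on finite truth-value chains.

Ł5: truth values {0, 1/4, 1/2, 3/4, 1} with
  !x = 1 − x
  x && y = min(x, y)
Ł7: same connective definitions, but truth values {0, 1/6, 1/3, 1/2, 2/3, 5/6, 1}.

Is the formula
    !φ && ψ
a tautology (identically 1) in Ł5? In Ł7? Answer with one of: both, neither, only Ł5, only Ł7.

In Ł5: at φ = 0, ψ = 0 the value is 0 — not a tautology.
In Ł7: at φ = 0, ψ = 0 the value is 0 — not a tautology.

neither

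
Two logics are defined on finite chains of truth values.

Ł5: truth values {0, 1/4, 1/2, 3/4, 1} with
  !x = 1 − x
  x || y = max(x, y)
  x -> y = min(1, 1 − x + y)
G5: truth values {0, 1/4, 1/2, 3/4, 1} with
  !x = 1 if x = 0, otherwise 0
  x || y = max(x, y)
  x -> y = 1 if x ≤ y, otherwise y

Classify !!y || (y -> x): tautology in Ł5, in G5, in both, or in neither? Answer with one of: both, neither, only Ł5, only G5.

only G5

In Ł5: at x = 0, y = 1/4 the value is 3/4 — not a tautology.
In G5: every assignment gives 1 — tautology.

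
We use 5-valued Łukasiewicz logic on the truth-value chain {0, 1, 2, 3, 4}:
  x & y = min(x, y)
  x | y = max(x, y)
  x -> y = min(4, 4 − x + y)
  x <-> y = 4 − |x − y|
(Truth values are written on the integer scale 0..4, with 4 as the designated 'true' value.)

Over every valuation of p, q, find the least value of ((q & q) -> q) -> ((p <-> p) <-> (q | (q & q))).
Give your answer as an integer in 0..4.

0

Take p = 0, q = 0:
q & q = 0 & 0 = 0
(q & q) -> q = 0 -> 0 = 4
p <-> p = 0 <-> 0 = 4
q & q = 0 & 0 = 0
q | (q & q) = 0 | 0 = 0
(p <-> p) <-> (q | (q & q)) = 4 <-> 0 = 0
((q & q) -> q) -> ((p <-> p) <-> (q | (q & q))) = 4 -> 0 = 0
No assignment yields a value below 0, so this is the minimum.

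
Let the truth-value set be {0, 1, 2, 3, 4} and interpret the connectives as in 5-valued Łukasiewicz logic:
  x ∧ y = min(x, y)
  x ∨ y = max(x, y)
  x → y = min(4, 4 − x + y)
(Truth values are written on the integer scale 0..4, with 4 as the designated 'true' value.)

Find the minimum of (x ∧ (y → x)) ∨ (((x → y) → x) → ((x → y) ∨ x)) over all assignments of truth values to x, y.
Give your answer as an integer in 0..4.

Take x = 2, y = 0:
y → x = 0 → 2 = 4
x ∧ (y → x) = 2 ∧ 4 = 2
x → y = 2 → 0 = 2
(x → y) → x = 2 → 2 = 4
x → y = 2 → 0 = 2
(x → y) ∨ x = 2 ∨ 2 = 2
((x → y) → x) → ((x → y) ∨ x) = 4 → 2 = 2
(x ∧ (y → x)) ∨ (((x → y) → x) → ((x → y) ∨ x)) = 2 ∨ 2 = 2
No assignment yields a value below 2, so this is the minimum.

2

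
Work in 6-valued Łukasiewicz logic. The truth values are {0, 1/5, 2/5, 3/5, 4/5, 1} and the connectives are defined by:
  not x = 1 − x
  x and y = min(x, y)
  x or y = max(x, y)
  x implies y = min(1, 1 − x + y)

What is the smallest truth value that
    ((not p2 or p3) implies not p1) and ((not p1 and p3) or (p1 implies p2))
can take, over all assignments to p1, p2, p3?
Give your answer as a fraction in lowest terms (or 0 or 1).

0

Take p1 = 1, p2 = 0, p3 = 0:
not p2 = not 0 = 1
not p2 or p3 = 1 or 0 = 1
not p1 = not 1 = 0
(not p2 or p3) implies not p1 = 1 implies 0 = 0
not p1 = not 1 = 0
not p1 and p3 = 0 and 0 = 0
p1 implies p2 = 1 implies 0 = 0
(not p1 and p3) or (p1 implies p2) = 0 or 0 = 0
((not p2 or p3) implies not p1) and ((not p1 and p3) or (p1 implies p2)) = 0 and 0 = 0
No assignment yields a value below 0, so this is the minimum.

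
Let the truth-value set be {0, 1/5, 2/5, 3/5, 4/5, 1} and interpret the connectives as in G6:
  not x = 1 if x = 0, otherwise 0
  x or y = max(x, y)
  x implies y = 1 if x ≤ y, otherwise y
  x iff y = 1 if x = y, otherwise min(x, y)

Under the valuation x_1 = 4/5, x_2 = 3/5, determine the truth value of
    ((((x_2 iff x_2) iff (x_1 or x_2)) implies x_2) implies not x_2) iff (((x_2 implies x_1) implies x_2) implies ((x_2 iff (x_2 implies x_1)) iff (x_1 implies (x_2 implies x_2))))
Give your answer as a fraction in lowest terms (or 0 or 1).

0

x_2 iff x_2 = 3/5 iff 3/5 = 1
x_1 or x_2 = 4/5 or 3/5 = 4/5
(x_2 iff x_2) iff (x_1 or x_2) = 1 iff 4/5 = 4/5
((x_2 iff x_2) iff (x_1 or x_2)) implies x_2 = 4/5 implies 3/5 = 3/5
not x_2 = not 3/5 = 0
(((x_2 iff x_2) iff (x_1 or x_2)) implies x_2) implies not x_2 = 3/5 implies 0 = 0
x_2 implies x_1 = 3/5 implies 4/5 = 1
(x_2 implies x_1) implies x_2 = 1 implies 3/5 = 3/5
x_2 implies x_1 = 3/5 implies 4/5 = 1
x_2 iff (x_2 implies x_1) = 3/5 iff 1 = 3/5
x_2 implies x_2 = 3/5 implies 3/5 = 1
x_1 implies (x_2 implies x_2) = 4/5 implies 1 = 1
(x_2 iff (x_2 implies x_1)) iff (x_1 implies (x_2 implies x_2)) = 3/5 iff 1 = 3/5
((x_2 implies x_1) implies x_2) implies ((x_2 iff (x_2 implies x_1)) iff (x_1 implies (x_2 implies x_2))) = 3/5 implies 3/5 = 1
((((x_2 iff x_2) iff (x_1 or x_2)) implies x_2) implies not x_2) iff (((x_2 implies x_1) implies x_2) implies ((x_2 iff (x_2 implies x_1)) iff (x_1 implies (x_2 implies x_2)))) = 0 iff 1 = 0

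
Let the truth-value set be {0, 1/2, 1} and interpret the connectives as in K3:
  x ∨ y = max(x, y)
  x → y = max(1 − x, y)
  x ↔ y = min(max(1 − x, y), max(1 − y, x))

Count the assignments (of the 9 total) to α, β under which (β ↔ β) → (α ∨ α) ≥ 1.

3

α = 0, β = 0 ↦ 0  <
α = 0, β = 1/2 ↦ 1/2  <
α = 0, β = 1 ↦ 0  <
α = 1/2, β = 0 ↦ 1/2  <
α = 1/2, β = 1/2 ↦ 1/2  <
α = 1/2, β = 1 ↦ 1/2  <
α = 1, β = 0 ↦ 1  ≥
α = 1, β = 1/2 ↦ 1  ≥
α = 1, β = 1 ↦ 1  ≥
So 3 of the 9 assignments meet the threshold.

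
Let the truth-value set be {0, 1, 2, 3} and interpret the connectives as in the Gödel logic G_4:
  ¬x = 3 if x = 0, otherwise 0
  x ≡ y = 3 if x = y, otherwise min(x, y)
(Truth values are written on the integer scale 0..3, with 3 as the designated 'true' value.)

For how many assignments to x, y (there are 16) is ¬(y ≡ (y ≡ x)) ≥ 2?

4

x = 0, y = 0 ↦ 3  ≥
x = 0, y = 1 ↦ 3  ≥
x = 0, y = 2 ↦ 3  ≥
x = 0, y = 3 ↦ 3  ≥
x = 1, y = 0 ↦ 0  <
x = 1, y = 1 ↦ 0  <
x = 1, y = 2 ↦ 0  <
x = 1, y = 3 ↦ 0  <
x = 2, y = 0 ↦ 0  <
x = 2, y = 1 ↦ 0  <
x = 2, y = 2 ↦ 0  <
x = 2, y = 3 ↦ 0  <
x = 3, y = 0 ↦ 0  <
x = 3, y = 1 ↦ 0  <
x = 3, y = 2 ↦ 0  <
x = 3, y = 3 ↦ 0  <
So 4 of the 16 assignments meet the threshold.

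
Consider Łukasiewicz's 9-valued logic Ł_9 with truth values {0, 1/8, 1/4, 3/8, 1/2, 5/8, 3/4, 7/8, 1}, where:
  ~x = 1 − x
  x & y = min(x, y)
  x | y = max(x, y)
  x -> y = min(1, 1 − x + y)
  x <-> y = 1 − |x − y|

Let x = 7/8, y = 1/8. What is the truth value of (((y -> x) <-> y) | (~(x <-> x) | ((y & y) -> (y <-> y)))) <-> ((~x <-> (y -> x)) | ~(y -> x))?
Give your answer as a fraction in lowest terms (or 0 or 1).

1/8

y -> x = 1/8 -> 7/8 = 1
(y -> x) <-> y = 1 <-> 1/8 = 1/8
x <-> x = 7/8 <-> 7/8 = 1
~(x <-> x) = ~1 = 0
y & y = 1/8 & 1/8 = 1/8
y <-> y = 1/8 <-> 1/8 = 1
(y & y) -> (y <-> y) = 1/8 -> 1 = 1
~(x <-> x) | ((y & y) -> (y <-> y)) = 0 | 1 = 1
((y -> x) <-> y) | (~(x <-> x) | ((y & y) -> (y <-> y))) = 1/8 | 1 = 1
~x = ~7/8 = 1/8
y -> x = 1/8 -> 7/8 = 1
~x <-> (y -> x) = 1/8 <-> 1 = 1/8
y -> x = 1/8 -> 7/8 = 1
~(y -> x) = ~1 = 0
(~x <-> (y -> x)) | ~(y -> x) = 1/8 | 0 = 1/8
(((y -> x) <-> y) | (~(x <-> x) | ((y & y) -> (y <-> y)))) <-> ((~x <-> (y -> x)) | ~(y -> x)) = 1 <-> 1/8 = 1/8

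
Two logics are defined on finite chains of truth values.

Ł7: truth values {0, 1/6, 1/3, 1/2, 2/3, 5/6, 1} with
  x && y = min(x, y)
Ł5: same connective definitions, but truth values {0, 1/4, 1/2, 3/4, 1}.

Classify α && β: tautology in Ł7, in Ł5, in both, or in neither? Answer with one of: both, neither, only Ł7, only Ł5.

neither

In Ł7: at α = 0, β = 0 the value is 0 — not a tautology.
In Ł5: at α = 0, β = 0 the value is 0 — not a tautology.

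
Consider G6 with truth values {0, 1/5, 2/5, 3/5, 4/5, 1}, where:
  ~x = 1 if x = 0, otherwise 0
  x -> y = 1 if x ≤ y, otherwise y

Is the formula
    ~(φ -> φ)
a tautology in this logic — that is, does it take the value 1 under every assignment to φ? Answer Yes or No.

No

Counterexample: take φ = 0.
φ -> φ = 0 -> 0 = 1
~(φ -> φ) = ~1 = 0
This gives 0 ≠ 1.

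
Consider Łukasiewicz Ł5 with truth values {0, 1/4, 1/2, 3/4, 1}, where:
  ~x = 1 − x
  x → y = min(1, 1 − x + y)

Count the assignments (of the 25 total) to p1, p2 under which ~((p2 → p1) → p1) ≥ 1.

1

value 1: 1 assignment (counts)
value 3/4: 3 assignments
value 1/2: 5 assignments
value 1/4: 7 assignments
value 0: 9 assignments
So 1 of the 25 assignments meets the threshold.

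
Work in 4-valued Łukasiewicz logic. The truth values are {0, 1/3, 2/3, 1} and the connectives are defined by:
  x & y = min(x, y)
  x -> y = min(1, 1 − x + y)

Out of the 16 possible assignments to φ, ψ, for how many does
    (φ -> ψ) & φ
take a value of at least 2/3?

φ = 0, ψ = 0 ↦ 0  <
φ = 0, ψ = 1/3 ↦ 0  <
φ = 0, ψ = 2/3 ↦ 0  <
φ = 0, ψ = 1 ↦ 0  <
φ = 1/3, ψ = 0 ↦ 1/3  <
φ = 1/3, ψ = 1/3 ↦ 1/3  <
φ = 1/3, ψ = 2/3 ↦ 1/3  <
φ = 1/3, ψ = 1 ↦ 1/3  <
φ = 2/3, ψ = 0 ↦ 1/3  <
φ = 2/3, ψ = 1/3 ↦ 2/3  ≥
φ = 2/3, ψ = 2/3 ↦ 2/3  ≥
φ = 2/3, ψ = 1 ↦ 2/3  ≥
φ = 1, ψ = 0 ↦ 0  <
φ = 1, ψ = 1/3 ↦ 1/3  <
φ = 1, ψ = 2/3 ↦ 2/3  ≥
φ = 1, ψ = 1 ↦ 1  ≥
So 5 of the 16 assignments meet the threshold.

5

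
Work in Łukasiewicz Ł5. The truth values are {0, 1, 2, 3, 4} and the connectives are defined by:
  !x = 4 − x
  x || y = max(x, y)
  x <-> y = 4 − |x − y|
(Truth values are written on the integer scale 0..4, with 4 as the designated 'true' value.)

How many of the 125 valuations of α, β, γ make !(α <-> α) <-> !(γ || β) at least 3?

value 4: 45 assignments (counts)
value 3: 35 assignments (counts)
value 2: 25 assignments
value 1: 15 assignments
value 0: 5 assignments
So 80 of the 125 assignments meet the threshold.

80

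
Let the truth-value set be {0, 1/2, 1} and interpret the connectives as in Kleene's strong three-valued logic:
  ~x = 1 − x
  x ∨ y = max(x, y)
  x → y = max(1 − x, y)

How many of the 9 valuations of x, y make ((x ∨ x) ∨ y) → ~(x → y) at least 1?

2

x = 0, y = 0 ↦ 1  ≥
x = 0, y = 1/2 ↦ 1/2  <
x = 0, y = 1 ↦ 0  <
x = 1/2, y = 0 ↦ 1/2  <
x = 1/2, y = 1/2 ↦ 1/2  <
x = 1/2, y = 1 ↦ 0  <
x = 1, y = 0 ↦ 1  ≥
x = 1, y = 1/2 ↦ 1/2  <
x = 1, y = 1 ↦ 0  <
So 2 of the 9 assignments meet the threshold.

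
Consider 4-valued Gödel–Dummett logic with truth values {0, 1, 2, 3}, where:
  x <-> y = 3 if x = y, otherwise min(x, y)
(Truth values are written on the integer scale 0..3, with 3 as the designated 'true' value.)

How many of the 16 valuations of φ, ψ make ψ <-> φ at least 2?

φ = 0, ψ = 0 ↦ 3  ≥
φ = 0, ψ = 1 ↦ 0  <
φ = 0, ψ = 2 ↦ 0  <
φ = 0, ψ = 3 ↦ 0  <
φ = 1, ψ = 0 ↦ 0  <
φ = 1, ψ = 1 ↦ 3  ≥
φ = 1, ψ = 2 ↦ 1  <
φ = 1, ψ = 3 ↦ 1  <
φ = 2, ψ = 0 ↦ 0  <
φ = 2, ψ = 1 ↦ 1  <
φ = 2, ψ = 2 ↦ 3  ≥
φ = 2, ψ = 3 ↦ 2  ≥
φ = 3, ψ = 0 ↦ 0  <
φ = 3, ψ = 1 ↦ 1  <
φ = 3, ψ = 2 ↦ 2  ≥
φ = 3, ψ = 3 ↦ 3  ≥
So 6 of the 16 assignments meet the threshold.

6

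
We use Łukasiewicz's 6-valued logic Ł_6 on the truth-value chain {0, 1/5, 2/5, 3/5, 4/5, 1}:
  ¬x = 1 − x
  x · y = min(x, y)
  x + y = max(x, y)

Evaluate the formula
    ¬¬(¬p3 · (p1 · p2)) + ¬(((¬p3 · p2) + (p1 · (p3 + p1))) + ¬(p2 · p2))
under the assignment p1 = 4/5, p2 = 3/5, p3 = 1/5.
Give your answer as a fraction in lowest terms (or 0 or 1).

¬p3 = ¬1/5 = 4/5
p1 · p2 = 4/5 · 3/5 = 3/5
¬p3 · (p1 · p2) = 4/5 · 3/5 = 3/5
¬(¬p3 · (p1 · p2)) = ¬3/5 = 2/5
¬¬(¬p3 · (p1 · p2)) = ¬2/5 = 3/5
¬p3 = ¬1/5 = 4/5
¬p3 · p2 = 4/5 · 3/5 = 3/5
p3 + p1 = 1/5 + 4/5 = 4/5
p1 · (p3 + p1) = 4/5 · 4/5 = 4/5
(¬p3 · p2) + (p1 · (p3 + p1)) = 3/5 + 4/5 = 4/5
p2 · p2 = 3/5 · 3/5 = 3/5
¬(p2 · p2) = ¬3/5 = 2/5
((¬p3 · p2) + (p1 · (p3 + p1))) + ¬(p2 · p2) = 4/5 + 2/5 = 4/5
¬(((¬p3 · p2) + (p1 · (p3 + p1))) + ¬(p2 · p2)) = ¬4/5 = 1/5
¬¬(¬p3 · (p1 · p2)) + ¬(((¬p3 · p2) + (p1 · (p3 + p1))) + ¬(p2 · p2)) = 3/5 + 1/5 = 3/5

3/5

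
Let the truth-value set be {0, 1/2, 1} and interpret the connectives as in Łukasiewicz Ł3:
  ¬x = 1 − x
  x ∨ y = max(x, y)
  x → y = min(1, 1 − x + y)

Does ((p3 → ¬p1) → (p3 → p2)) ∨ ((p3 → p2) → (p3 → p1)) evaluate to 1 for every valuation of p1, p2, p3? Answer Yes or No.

No

Counterexample: take p1 = 0, p2 = 1/2, p3 = 1.
¬p1 = ¬0 = 1
p3 → ¬p1 = 1 → 1 = 1
p3 → p2 = 1 → 1/2 = 1/2
(p3 → ¬p1) → (p3 → p2) = 1 → 1/2 = 1/2
p3 → p2 = 1 → 1/2 = 1/2
p3 → p1 = 1 → 0 = 0
(p3 → p2) → (p3 → p1) = 1/2 → 0 = 1/2
((p3 → ¬p1) → (p3 → p2)) ∨ ((p3 → p2) → (p3 → p1)) = 1/2 ∨ 1/2 = 1/2
This gives 1/2 ≠ 1.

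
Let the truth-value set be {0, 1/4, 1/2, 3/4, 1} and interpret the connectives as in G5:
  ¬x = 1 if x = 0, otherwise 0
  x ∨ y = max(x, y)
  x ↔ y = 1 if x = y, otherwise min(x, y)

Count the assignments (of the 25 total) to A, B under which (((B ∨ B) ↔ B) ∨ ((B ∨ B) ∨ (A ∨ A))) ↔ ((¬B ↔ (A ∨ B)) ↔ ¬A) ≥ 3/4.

value 1: 16 assignments (counts)
value 0: 9 assignments
So 16 of the 25 assignments meet the threshold.

16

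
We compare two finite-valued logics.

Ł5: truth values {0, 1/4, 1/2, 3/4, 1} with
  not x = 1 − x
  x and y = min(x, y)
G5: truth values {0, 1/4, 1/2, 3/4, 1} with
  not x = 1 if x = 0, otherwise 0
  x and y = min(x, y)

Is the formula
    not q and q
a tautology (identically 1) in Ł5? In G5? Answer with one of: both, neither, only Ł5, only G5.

In Ł5: at q = 0 the value is 0 — not a tautology.
In G5: at q = 0 the value is 0 — not a tautology.

neither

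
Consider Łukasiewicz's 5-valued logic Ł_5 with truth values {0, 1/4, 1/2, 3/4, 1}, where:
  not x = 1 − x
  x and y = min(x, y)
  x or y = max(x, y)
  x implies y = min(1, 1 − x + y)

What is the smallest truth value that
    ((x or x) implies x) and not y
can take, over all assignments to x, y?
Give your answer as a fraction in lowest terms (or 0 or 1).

Take x = 0, y = 1:
x or x = 0 or 0 = 0
(x or x) implies x = 0 implies 0 = 1
not y = not 1 = 0
((x or x) implies x) and not y = 1 and 0 = 0
No assignment yields a value below 0, so this is the minimum.

0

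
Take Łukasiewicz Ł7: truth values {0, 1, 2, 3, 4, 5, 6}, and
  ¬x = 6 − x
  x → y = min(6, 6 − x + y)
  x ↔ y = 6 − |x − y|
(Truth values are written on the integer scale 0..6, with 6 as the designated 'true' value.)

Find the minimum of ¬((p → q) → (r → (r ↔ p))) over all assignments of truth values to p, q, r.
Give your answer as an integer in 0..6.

Take p = 0, q = 0, r = 0:
p → q = 0 → 0 = 6
r ↔ p = 0 ↔ 0 = 6
r → (r ↔ p) = 0 → 6 = 6
(p → q) → (r → (r ↔ p)) = 6 → 6 = 6
¬((p → q) → (r → (r ↔ p))) = ¬6 = 0
No assignment yields a value below 0, so this is the minimum.

0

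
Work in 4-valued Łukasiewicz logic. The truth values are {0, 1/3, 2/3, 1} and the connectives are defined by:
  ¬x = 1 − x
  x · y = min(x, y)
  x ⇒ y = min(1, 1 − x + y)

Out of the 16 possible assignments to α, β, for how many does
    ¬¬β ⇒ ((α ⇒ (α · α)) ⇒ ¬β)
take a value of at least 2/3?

α = 0, β = 0 ↦ 1  ≥
α = 0, β = 1/3 ↦ 1  ≥
α = 0, β = 2/3 ↦ 2/3  ≥
α = 0, β = 1 ↦ 0  <
α = 1/3, β = 0 ↦ 1  ≥
α = 1/3, β = 1/3 ↦ 1  ≥
α = 1/3, β = 2/3 ↦ 2/3  ≥
α = 1/3, β = 1 ↦ 0  <
α = 2/3, β = 0 ↦ 1  ≥
α = 2/3, β = 1/3 ↦ 1  ≥
α = 2/3, β = 2/3 ↦ 2/3  ≥
α = 2/3, β = 1 ↦ 0  <
α = 1, β = 0 ↦ 1  ≥
α = 1, β = 1/3 ↦ 1  ≥
α = 1, β = 2/3 ↦ 2/3  ≥
α = 1, β = 1 ↦ 0  <
So 12 of the 16 assignments meet the threshold.

12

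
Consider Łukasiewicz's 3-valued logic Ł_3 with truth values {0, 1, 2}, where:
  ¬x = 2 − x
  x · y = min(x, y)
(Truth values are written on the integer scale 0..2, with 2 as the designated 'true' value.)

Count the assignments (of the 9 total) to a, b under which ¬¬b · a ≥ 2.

1

a = 0, b = 0 ↦ 0  <
a = 0, b = 1 ↦ 0  <
a = 0, b = 2 ↦ 0  <
a = 1, b = 0 ↦ 0  <
a = 1, b = 1 ↦ 1  <
a = 1, b = 2 ↦ 1  <
a = 2, b = 0 ↦ 0  <
a = 2, b = 1 ↦ 1  <
a = 2, b = 2 ↦ 2  ≥
So 1 of the 9 assignments meets the threshold.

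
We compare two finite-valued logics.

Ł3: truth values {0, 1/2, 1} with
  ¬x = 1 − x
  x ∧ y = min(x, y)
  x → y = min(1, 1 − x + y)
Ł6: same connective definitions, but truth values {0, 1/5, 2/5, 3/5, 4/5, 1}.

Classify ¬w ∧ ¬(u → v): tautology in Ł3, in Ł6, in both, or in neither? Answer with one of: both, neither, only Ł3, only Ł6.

In Ł3: at u = 0, v = 0, w = 0 the value is 0 — not a tautology.
In Ł6: at u = 0, v = 0, w = 0 the value is 0 — not a tautology.

neither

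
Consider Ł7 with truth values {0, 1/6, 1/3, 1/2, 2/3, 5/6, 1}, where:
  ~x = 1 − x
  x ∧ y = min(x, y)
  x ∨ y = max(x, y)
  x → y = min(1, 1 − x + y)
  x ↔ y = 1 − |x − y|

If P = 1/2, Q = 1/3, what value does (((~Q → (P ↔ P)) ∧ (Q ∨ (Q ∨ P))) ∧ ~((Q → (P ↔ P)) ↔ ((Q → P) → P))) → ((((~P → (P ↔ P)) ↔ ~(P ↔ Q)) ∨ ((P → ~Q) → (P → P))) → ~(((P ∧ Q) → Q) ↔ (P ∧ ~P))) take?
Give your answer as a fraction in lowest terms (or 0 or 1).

~Q = ~1/3 = 2/3
P ↔ P = 1/2 ↔ 1/2 = 1
~Q → (P ↔ P) = 2/3 → 1 = 1
Q ∨ P = 1/3 ∨ 1/2 = 1/2
Q ∨ (Q ∨ P) = 1/3 ∨ 1/2 = 1/2
(~Q → (P ↔ P)) ∧ (Q ∨ (Q ∨ P)) = 1 ∧ 1/2 = 1/2
P ↔ P = 1/2 ↔ 1/2 = 1
Q → (P ↔ P) = 1/3 → 1 = 1
Q → P = 1/3 → 1/2 = 1
(Q → P) → P = 1 → 1/2 = 1/2
(Q → (P ↔ P)) ↔ ((Q → P) → P) = 1 ↔ 1/2 = 1/2
~((Q → (P ↔ P)) ↔ ((Q → P) → P)) = ~1/2 = 1/2
((~Q → (P ↔ P)) ∧ (Q ∨ (Q ∨ P))) ∧ ~((Q → (P ↔ P)) ↔ ((Q → P) → P)) = 1/2 ∧ 1/2 = 1/2
~P = ~1/2 = 1/2
P ↔ P = 1/2 ↔ 1/2 = 1
~P → (P ↔ P) = 1/2 → 1 = 1
P ↔ Q = 1/2 ↔ 1/3 = 5/6
~(P ↔ Q) = ~5/6 = 1/6
(~P → (P ↔ P)) ↔ ~(P ↔ Q) = 1 ↔ 1/6 = 1/6
~Q = ~1/3 = 2/3
P → ~Q = 1/2 → 2/3 = 1
P → P = 1/2 → 1/2 = 1
(P → ~Q) → (P → P) = 1 → 1 = 1
((~P → (P ↔ P)) ↔ ~(P ↔ Q)) ∨ ((P → ~Q) → (P → P)) = 1/6 ∨ 1 = 1
P ∧ Q = 1/2 ∧ 1/3 = 1/3
(P ∧ Q) → Q = 1/3 → 1/3 = 1
~P = ~1/2 = 1/2
P ∧ ~P = 1/2 ∧ 1/2 = 1/2
((P ∧ Q) → Q) ↔ (P ∧ ~P) = 1 ↔ 1/2 = 1/2
~(((P ∧ Q) → Q) ↔ (P ∧ ~P)) = ~1/2 = 1/2
(((~P → (P ↔ P)) ↔ ~(P ↔ Q)) ∨ ((P → ~Q) → (P → P))) → ~(((P ∧ Q) → Q) ↔ (P ∧ ~P)) = 1 → 1/2 = 1/2
(((~Q → (P ↔ P)) ∧ (Q ∨ (Q ∨ P))) ∧ ~((Q → (P ↔ P)) ↔ ((Q → P) → P))) → ((((~P → (P ↔ P)) ↔ ~(P ↔ Q)) ∨ ((P → ~Q) → (P → P))) → ~(((P ∧ Q) → Q) ↔ (P ∧ ~P))) = 1/2 → 1/2 = 1

1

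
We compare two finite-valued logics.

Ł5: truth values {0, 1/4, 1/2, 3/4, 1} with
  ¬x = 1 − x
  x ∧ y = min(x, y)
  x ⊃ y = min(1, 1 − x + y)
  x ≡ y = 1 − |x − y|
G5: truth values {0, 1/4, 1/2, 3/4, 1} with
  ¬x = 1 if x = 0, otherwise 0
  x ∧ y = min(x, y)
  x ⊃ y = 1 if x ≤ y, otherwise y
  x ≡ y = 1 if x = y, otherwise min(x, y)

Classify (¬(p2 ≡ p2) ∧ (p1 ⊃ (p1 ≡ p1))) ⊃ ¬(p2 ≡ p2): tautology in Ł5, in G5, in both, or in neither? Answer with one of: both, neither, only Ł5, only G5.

both

In Ł5: every assignment gives 1 — tautology.
In G5: every assignment gives 1 — tautology.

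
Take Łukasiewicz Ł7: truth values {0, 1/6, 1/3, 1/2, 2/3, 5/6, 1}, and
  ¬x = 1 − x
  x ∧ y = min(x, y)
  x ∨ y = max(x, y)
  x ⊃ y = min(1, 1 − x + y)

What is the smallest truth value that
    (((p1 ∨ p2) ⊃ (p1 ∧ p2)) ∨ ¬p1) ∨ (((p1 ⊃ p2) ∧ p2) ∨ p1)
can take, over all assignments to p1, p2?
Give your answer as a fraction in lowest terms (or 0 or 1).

1/2

Take p1 = 1/2, p2 = 0:
p1 ∨ p2 = 1/2 ∨ 0 = 1/2
p1 ∧ p2 = 1/2 ∧ 0 = 0
(p1 ∨ p2) ⊃ (p1 ∧ p2) = 1/2 ⊃ 0 = 1/2
¬p1 = ¬1/2 = 1/2
((p1 ∨ p2) ⊃ (p1 ∧ p2)) ∨ ¬p1 = 1/2 ∨ 1/2 = 1/2
p1 ⊃ p2 = 1/2 ⊃ 0 = 1/2
(p1 ⊃ p2) ∧ p2 = 1/2 ∧ 0 = 0
((p1 ⊃ p2) ∧ p2) ∨ p1 = 0 ∨ 1/2 = 1/2
(((p1 ∨ p2) ⊃ (p1 ∧ p2)) ∨ ¬p1) ∨ (((p1 ⊃ p2) ∧ p2) ∨ p1) = 1/2 ∨ 1/2 = 1/2
No assignment yields a value below 1/2, so this is the minimum.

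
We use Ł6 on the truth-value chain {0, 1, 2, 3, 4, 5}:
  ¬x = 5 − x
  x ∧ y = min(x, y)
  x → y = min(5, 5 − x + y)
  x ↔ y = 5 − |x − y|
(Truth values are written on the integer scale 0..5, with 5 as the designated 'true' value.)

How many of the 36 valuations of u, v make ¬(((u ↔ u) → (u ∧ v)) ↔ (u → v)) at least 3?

value 5: 6 assignments (counts)
value 4: 6 assignments (counts)
value 3: 6 assignments (counts)
value 2: 6 assignments
value 1: 6 assignments
value 0: 6 assignments
So 18 of the 36 assignments meet the threshold.

18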